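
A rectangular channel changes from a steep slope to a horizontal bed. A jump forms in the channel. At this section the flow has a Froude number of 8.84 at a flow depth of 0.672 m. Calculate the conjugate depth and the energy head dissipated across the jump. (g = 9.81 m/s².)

Fr₁ = 8.84 (given).
Bélanger equation: y₂/y₁ = ½[√(1 + 8Fr₁²) − 1] = ½[√626.2 − 1] = 12.0.
y₂ = 12.0 × 0.672 = 8.07 m.
V₁ = Fr₁·√(g·y₁) = 8.84×√(9.81×0.672) = 22.7 m/s; q = V₁·y₁ = 15.3 m²/s. V₂ = q/y₂ = 15.3/8.07 = 1.89 m/s. E₁ = y₁ + V₁²/2g = 26.9 m; E₂ = y₂ + V₂²/2g = 8.25 m. ΔE = E₁ − E₂ = 18.7 m.

y₂ = 8.07 m; ΔE = 18.7 m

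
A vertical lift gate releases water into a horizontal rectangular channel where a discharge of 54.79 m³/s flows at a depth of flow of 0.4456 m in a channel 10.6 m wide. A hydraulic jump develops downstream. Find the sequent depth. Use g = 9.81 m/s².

y₂ = 3.281 m

q = Q/b = 54.79/10.6 = 5.169 m²/s; V₁ = q/y₁ = 11.60 m/s. Fr₁ = V₁/√(g·y₁) = 5.548.
From the momentum equation for a rectangular channel, y₂/y₁ = ½[√(1 + 8Fr₁²) − 1] = ½[√247.25 − 1] = 7.362.
y₂ = 7.362 × 0.4456 = 3.281 m.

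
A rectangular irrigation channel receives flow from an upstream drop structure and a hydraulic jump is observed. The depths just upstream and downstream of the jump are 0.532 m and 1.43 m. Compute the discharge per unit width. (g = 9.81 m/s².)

For a rectangular channel the momentum equation gives q² = ½·g·y₁·y₂·(y₁ + y₂) = ½×9.81×0.532×1.43×1.96 = 7.32.
q = √7.32 = 2.71 m²/s.

q = 2.71 m²/s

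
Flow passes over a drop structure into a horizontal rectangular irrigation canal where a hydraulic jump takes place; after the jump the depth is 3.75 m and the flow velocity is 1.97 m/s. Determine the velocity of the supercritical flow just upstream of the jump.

Fr₂ = V₂/√(g·y₂) = 1.97/√(9.81×3.75) = 0.325.
From the momentum equation (using Fr₂), y₁/y₂ = ½[√(1 + 8Fr₂²) − 1] = ½[√1.844 − 1] = 0.179.
y₁ = 0.179 × 3.75 = 0.671 m.
V₁ = q/y₁ = 7.39/0.671 = 11.0 m/s.

V₁ = 11.0 m/s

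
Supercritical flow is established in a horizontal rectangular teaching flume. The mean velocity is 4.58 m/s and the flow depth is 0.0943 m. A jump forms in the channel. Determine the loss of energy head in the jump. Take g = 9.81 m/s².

ΔE = 0.546 m

Fr₁ = V₁/√(g·y₁) = 4.58/√(9.81×0.0943) = 4.76.
Bélanger equation: y₂/y₁ = ½[√(1 + 8Fr₁²) − 1] = ½[√182.4 − 1] = 6.25.
y₂ = 6.25 × 0.0943 = 0.590 m.
q = V₁·y₁ = 4.58 × 0.0943 = 0.432 m²/s. V₂ = q/y₂ = 0.432/0.590 = 0.732 m/s. E₁ = y₁ + V₁²/2g = 1.16 m; E₂ = y₂ + V₂²/2g = 0.617 m. ΔE = E₁ − E₂ = 0.546 m.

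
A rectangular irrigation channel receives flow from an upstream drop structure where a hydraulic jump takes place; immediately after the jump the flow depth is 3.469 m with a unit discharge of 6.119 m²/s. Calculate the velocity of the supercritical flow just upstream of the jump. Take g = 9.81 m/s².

V₂ = q/y₂ = 6.119/3.469 = 1.764 m/s; Fr₂ = V₂/√(g·y₂) = 0.3024.
The Bélanger relation is symmetric: y₁/y₂ = ½[√(1 + 8Fr₂²) − 1] = ½[√1.7314 − 1] = 0.1579.
y₁ = 0.1579 × 3.469 = 0.5478 m.
V₁ = q/y₁ = 6.119/0.5478 = 11.17 m/s.

V₁ = 11.17 m/s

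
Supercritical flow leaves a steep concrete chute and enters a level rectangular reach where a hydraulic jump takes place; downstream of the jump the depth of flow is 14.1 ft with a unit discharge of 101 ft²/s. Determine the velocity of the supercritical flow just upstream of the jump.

V₁ = 37.7 ft/s

V₂ = q/y₂ = 101/14.1 = 7.16 ft/s; Fr₂ = V₂/√(g·y₂) = 0.336.
The Bélanger relation is symmetric: y₁/y₂ = ½[√(1 + 8Fr₂²) − 1] = ½[√1.904 − 1] = 0.190.
y₁ = 0.190 × 14.1 = 2.68 ft.
V₁ = q/y₁ = 101/2.68 = 37.7 ft/s.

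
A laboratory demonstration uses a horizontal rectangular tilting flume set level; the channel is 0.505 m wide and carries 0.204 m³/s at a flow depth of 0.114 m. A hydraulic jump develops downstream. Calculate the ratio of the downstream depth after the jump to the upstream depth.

q = Q/b = 0.204/0.505 = 0.404 m²/s; V₁ = q/y₁ = 3.54 m/s. Fr₁ = V₁/√(g·y₁) = 3.35.
Bélanger equation: y₂/y₁ = ½[√(1 + 8Fr₁²) − 1] = ½[√90.82 − 1] = 4.27.

y₂/y₁ = 4.27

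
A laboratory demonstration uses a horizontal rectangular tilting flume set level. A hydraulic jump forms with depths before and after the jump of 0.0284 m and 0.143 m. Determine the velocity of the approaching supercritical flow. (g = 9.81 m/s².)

V₁ = 2.06 m/s

For a rectangular channel the momentum equation gives q² = ½·g·y₁·y₂·(y₁ + y₂) = ½×9.81×0.0284×0.143×0.171 = 0.00341.
q = √0.00341 = 0.0584 m²/s.
V₁ = q/y₁ = 0.0584/0.0284 = 2.06 m/s.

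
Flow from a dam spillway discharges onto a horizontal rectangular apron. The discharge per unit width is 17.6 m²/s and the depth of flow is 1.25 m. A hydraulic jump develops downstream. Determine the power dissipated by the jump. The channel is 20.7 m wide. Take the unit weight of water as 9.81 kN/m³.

V₁ = q/y₁ = 17.6/1.25 = 14.1 m/s. Fr₁ = V₁/√(g·y₁) = 14.1/√(9.81×1.25) = 4.02.
By Bélanger, y₂/y₁ = ½[√(1 + 8Fr₁²) − 1] = ½[√130.3 − 1] = 5.21.
y₂ = 5.21 × 1.25 = 6.51 m.
Head loss: ΔE = (y₂ − y₁)³/(4y₁y₂) = (6.51 − 1.25)³/(4×1.25×6.51) = 146/32.6 = 4.47 m.
Q = q·b = 17.6 × 20.7 = 364 m³/s. P = γ·Q·ΔE = 9.81 × 364 × 4.47 = 15981 kW.

P = 15981 kW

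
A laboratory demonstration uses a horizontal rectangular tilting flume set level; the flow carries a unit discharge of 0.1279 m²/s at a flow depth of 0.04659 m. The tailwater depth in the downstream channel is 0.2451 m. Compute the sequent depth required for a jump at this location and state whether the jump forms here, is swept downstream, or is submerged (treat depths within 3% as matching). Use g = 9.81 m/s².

V₁ = q/y₁ = 0.1279/0.04659 = 2.745 m/s. Fr₁ = V₁/√(g·y₁) = 2.745/√(9.81×0.04659) = 4.061.
From the momentum equation for a rectangular channel, y₂/y₁ = ½[√(1 + 8Fr₁²) − 1] = ½[√132.91 − 1] = 5.264.
y₂ = 5.264 × 0.04659 = 0.2453 m.
Tailwater y_tw = 0.2451 m: y_tw ≈ y₂, so the jump forms here.

y₂ = 0.2453 m; the jump forms here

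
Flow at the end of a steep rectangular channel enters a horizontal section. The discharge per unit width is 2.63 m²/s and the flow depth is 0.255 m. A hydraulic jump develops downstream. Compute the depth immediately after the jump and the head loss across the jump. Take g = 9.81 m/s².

y₂ = 2.23 m; ΔE = 3.38 m

V₁ = q/y₁ = 2.63/0.255 = 10.3 m/s. Fr₁ = V₁/√(g·y₁) = 10.3/√(9.81×0.255) = 6.52.
Conjugate-depth relation: y₂/y₁ = ½[√(1 + 8Fr₁²) − 1] = ½[√341.2 − 1] = 8.74.
y₂ = 8.74 × 0.255 = 2.23 m.
Head loss: ΔE = (y₂ − y₁)³/(4y₁y₂) = (2.23 − 0.255)³/(4×0.255×2.23) = 7.68/2.27 = 3.38 m.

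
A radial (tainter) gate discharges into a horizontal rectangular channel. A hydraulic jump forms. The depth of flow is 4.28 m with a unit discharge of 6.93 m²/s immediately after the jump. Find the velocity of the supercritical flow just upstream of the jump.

V₁ = 14.4 m/s

V₂ = q/y₂ = 6.93/4.28 = 1.62 m/s; Fr₂ = V₂/√(g·y₂) = 0.250.
Since the conjugate-depth ratio holds either way, y₁/y₂ = ½[√(1 + 8Fr₂²) − 1] = ½[√1.500 − 1] = 0.112.
y₁ = 0.112 × 4.28 = 0.481 m.
V₁ = q/y₁ = 6.93/0.481 = 14.4 m/s.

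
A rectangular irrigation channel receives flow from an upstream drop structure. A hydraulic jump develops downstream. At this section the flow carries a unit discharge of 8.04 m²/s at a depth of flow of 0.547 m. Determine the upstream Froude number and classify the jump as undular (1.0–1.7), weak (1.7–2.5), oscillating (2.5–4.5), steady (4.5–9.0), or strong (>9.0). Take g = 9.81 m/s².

V₁ = q/y₁ = 8.04/0.547 = 14.7 m/s. Fr₁ = V₁/√(g·y₁) = 14.7/√(9.81×0.547) = 6.35.
Fr₁ = 6.35 lies in the steady range.

Fr₁ = 6.35; steady jump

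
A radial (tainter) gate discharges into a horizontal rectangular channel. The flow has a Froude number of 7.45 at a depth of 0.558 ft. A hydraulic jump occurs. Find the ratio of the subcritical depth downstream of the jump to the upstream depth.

y₂/y₁ = 10.0

Fr₁ = 7.45 (given).
From the momentum equation for a rectangular channel, y₂/y₁ = ½[√(1 + 8Fr₁²) − 1] = ½[√445.0 − 1] = 10.0.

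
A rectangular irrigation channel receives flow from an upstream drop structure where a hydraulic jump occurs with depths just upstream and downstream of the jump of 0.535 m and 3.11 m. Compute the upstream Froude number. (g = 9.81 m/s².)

For a rectangular channel the momentum equation gives q² = ½·g·y₁·y₂·(y₁ + y₂) = ½×9.81×0.535×3.11×3.65 = 29.7.
q = √29.7 = 5.45 m²/s.
V₁ = q/y₁ = 10.2 m/s; Fr₁ = V₁/√(g·y₁) = 4.45.

Fr₁ = 4.45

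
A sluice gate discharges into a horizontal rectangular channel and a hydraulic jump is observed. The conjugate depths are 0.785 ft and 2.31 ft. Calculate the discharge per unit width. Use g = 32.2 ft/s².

q = 9.51 ft²/s

For a rectangular channel the momentum equation gives q² = ½·g·y₁·y₂·(y₁ + y₂) = ½×32.2×0.785×2.31×3.10 = 90.4.
q = √90.4 = 9.51 ft²/s.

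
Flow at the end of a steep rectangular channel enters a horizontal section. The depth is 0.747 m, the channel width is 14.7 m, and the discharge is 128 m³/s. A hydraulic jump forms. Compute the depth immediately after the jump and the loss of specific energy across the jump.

y₂ = 4.19 m; ΔE = 3.26 m

q = Q/b = 128/14.7 = 8.71 m²/s; V₁ = q/y₁ = 11.7 m/s. Fr₁ = V₁/√(g·y₁) = 4.31.
Conjugate-depth relation: y₂/y₁ = ½[√(1 + 8Fr₁²) − 1] = ½[√149.3 − 1] = 5.61.
y₂ = 5.61 × 0.747 = 4.19 m.
V₂ = q/y₂ = 8.71/4.19 = 2.08 m/s. E₁ = y₁ + V₁²/2g = 7.67 m; E₂ = y₂ + V₂²/2g = 4.41 m. ΔE = E₁ − E₂ = 3.26 m.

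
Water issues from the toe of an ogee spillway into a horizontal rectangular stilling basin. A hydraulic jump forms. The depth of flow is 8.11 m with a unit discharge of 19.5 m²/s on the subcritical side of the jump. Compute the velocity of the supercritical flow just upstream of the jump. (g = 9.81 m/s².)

V₁ = 18.7 m/s

V₂ = q/y₂ = 19.5/8.11 = 2.40 m/s; Fr₂ = V₂/√(g·y₂) = 0.270.
Since the conjugate-depth ratio holds either way, y₁/y₂ = ½[√(1 + 8Fr₂²) − 1] = ½[√1.581 − 1] = 0.129.
y₁ = 0.129 × 8.11 = 1.04 m.
V₁ = q/y₁ = 19.5/1.04 = 18.7 m/s.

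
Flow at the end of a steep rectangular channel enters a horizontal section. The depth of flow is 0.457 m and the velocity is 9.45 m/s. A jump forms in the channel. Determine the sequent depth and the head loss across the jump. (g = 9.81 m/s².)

Fr₁ = V₁/√(g·y₁) = 9.45/√(9.81×0.457) = 4.46.
Bélanger equation: y₂/y₁ = ½[√(1 + 8Fr₁²) − 1] = ½[√160.4 − 1] = 5.83.
y₂ = 5.83 × 0.457 = 2.67 m.
Head loss: ΔE = (y₂ − y₁)³/(4y₁y₂) = (2.67 − 0.457)³/(4×0.457×2.67) = 10.8/4.87 = 2.21 m.

y₂ = 2.67 m; ΔE = 2.21 m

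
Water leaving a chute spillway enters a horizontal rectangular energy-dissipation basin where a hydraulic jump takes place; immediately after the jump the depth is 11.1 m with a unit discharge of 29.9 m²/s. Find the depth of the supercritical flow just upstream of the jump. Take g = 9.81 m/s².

V₂ = q/y₂ = 29.9/11.1 = 2.69 m/s; Fr₂ = V₂/√(g·y₂) = 0.258.
From the momentum equation (using Fr₂), y₁/y₂ = ½[√(1 + 8Fr₂²) − 1] = ½[√1.533 − 1] = 0.119.
y₁ = 0.119 × 11.1 = 1.32 m.

y₁ = 1.32 m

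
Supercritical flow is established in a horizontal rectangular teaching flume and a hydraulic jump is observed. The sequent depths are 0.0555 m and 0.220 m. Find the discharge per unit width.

For a rectangular channel the momentum equation gives q² = ½·g·y₁·y₂·(y₁ + y₂) = ½×9.81×0.0555×0.220×0.276 = 0.0165.
q = √0.0165 = 0.128 m²/s.

q = 0.128 m²/s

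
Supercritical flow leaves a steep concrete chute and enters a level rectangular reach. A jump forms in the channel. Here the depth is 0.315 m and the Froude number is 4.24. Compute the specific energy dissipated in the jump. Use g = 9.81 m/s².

Fr₁ = 4.24 (given).
Conjugate-depth relation: y₂/y₁ = ½[√(1 + 8Fr₁²) − 1] = ½[√144.8 − 1] = 5.52.
y₂ = 5.52 × 0.315 = 1.74 m.
Head loss: ΔE = (y₂ − y₁)³/(4y₁y₂) = (1.74 − 0.315)³/(4×0.315×1.74) = 2.88/2.19 = 1.32 m.

ΔE = 1.32 m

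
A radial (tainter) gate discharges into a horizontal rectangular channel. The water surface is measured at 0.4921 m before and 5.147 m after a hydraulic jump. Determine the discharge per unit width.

For a rectangular channel the momentum equation gives q² = ½·g·y₁·y₂·(y₁ + y₂) = ½×9.81×0.4921×5.147×5.639 = 70.06.
q = √70.06 = 8.370 m²/s.

q = 8.370 m²/s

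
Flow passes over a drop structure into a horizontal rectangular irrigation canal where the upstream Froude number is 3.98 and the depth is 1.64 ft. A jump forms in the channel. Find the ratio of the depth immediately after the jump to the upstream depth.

Fr₁ = 3.98 (given).
Sequent-depth ratio: y₂/y₁ = ½[√(1 + 8Fr₁²) − 1] = ½[√127.7 − 1] = 5.15.

y₂/y₁ = 5.15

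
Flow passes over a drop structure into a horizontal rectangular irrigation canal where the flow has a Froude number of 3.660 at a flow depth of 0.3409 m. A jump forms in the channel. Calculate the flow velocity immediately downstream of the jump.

V₂ = 1.424 m/s

Fr₁ = 3.660 (given).
By Bélanger, y₂/y₁ = ½[√(1 + 8Fr₁²) − 1] = ½[√108.16 − 1] = 4.700.
y₂ = 4.700 × 0.3409 = 1.602 m.
V₁ = Fr₁·√(g·y₁) = 3.660×√(9.81×0.3409) = 6.693 m/s; q = V₁·y₁ = 2.282 m²/s.
V₂ = q/y₂ = 2.282/1.602 = 1.424 m/s.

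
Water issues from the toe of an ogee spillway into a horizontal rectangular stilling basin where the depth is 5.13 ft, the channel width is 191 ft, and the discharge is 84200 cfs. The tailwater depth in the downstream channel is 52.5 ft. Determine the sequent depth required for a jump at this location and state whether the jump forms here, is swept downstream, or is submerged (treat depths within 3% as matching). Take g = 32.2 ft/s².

q = Q/b = 84200/191 = 441 ft²/s; V₁ = q/y₁ = 85.9 ft/s. Fr₁ = V₁/√(g·y₁) = 6.69.
Sequent-depth ratio: y₂/y₁ = ½[√(1 + 8Fr₁²) − 1] = ½[√358.6 − 1] = 8.97.
y₂ = 8.97 × 5.13 = 46.0 ft.
Tailwater y_tw = 52.5 ft: y_tw > y₂, so the jump is submerged.

y₂ = 46.0 ft; the jump is submerged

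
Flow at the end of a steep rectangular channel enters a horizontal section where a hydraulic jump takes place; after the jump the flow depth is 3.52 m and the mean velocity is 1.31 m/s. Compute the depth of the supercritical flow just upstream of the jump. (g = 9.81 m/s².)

Fr₂ = V₂/√(g·y₂) = 1.31/√(9.81×3.52) = 0.223.
From the momentum equation (using Fr₂), y₁/y₂ = ½[√(1 + 8Fr₂²) − 1] = ½[√1.398 − 1] = 0.0911.
y₁ = 0.0911 × 3.52 = 0.321 m.

y₁ = 0.321 m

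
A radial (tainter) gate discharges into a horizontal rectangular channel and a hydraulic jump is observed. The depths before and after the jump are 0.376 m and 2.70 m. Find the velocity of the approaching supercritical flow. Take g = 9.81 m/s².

For a rectangular channel the momentum equation gives q² = ½·g·y₁·y₂·(y₁ + y₂) = ½×9.81×0.376×2.70×3.08 = 15.3.
q = √15.3 = 3.91 m²/s.
V₁ = q/y₁ = 3.91/0.376 = 10.4 m/s.

V₁ = 10.4 m/s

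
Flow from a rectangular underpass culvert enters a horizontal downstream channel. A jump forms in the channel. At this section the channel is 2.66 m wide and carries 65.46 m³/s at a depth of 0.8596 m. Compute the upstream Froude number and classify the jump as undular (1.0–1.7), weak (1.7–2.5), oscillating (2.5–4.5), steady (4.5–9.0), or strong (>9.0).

Fr₁ = 9.859; strong jump

q = Q/b = 65.46/2.66 = 24.61 m²/s; V₁ = q/y₁ = 28.63 m/s. Fr₁ = V₁/√(g·y₁) = 9.859.
Fr₁ = 9.859 lies in the strong range.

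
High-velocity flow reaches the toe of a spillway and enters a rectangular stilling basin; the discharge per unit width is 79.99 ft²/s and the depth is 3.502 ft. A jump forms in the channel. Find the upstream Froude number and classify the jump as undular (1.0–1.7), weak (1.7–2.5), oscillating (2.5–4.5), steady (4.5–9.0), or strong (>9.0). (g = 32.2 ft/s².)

Fr₁ = 2.151; weak jump

V₁ = q/y₁ = 79.99/3.502 = 22.84 ft/s. Fr₁ = V₁/√(g·y₁) = 22.84/√(32.2×3.502) = 2.151.
Fr₁ = 2.151 lies in the weak range.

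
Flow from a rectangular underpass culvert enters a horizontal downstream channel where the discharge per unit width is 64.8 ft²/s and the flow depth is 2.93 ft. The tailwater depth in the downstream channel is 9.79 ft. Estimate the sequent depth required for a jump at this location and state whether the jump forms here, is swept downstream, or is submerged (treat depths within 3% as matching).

y₂ = 8.08 ft; the jump is submerged

V₁ = q/y₁ = 64.8/2.93 = 22.1 ft/s. Fr₁ = V₁/√(g·y₁) = 22.1/√(32.2×2.93) = 2.28.
From the momentum equation for a rectangular channel, y₂/y₁ = ½[√(1 + 8Fr₁²) − 1] = ½[√42.47 − 1] = 2.76.
y₂ = 2.76 × 2.93 = 8.08 ft.
Tailwater y_tw = 9.79 ft: y_tw > y₂, so the jump is submerged.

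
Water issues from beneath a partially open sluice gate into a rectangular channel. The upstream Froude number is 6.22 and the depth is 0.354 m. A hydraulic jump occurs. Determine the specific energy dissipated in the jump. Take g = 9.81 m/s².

Fr₁ = 6.22 (given).
Conjugate-depth relation: y₂/y₁ = ½[√(1 + 8Fr₁²) − 1] = ½[√310.5 − 1] = 8.31.
y₂ = 8.31 × 0.354 = 2.94 m.
V₁ = Fr₁·√(g·y₁) = 6.22×√(9.81×0.354) = 11.6 m/s; q = V₁·y₁ = 4.10 m²/s. V₂ = q/y₂ = 4.10/2.94 = 1.39 m/s. E₁ = y₁ + V₁²/2g = 7.20 m; E₂ = y₂ + V₂²/2g = 3.04 m. ΔE = E₁ − E₂ = 4.16 m.

ΔE = 4.16 m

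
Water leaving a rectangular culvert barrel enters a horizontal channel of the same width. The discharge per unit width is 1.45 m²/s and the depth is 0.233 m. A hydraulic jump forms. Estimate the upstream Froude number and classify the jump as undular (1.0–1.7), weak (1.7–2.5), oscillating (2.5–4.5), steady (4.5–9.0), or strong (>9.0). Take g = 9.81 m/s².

Fr₁ = 4.12; oscillating jump

V₁ = q/y₁ = 1.45/0.233 = 6.22 m/s. Fr₁ = V₁/√(g·y₁) = 6.22/√(9.81×0.233) = 4.12.
Fr₁ = 4.12 lies in the oscillating range.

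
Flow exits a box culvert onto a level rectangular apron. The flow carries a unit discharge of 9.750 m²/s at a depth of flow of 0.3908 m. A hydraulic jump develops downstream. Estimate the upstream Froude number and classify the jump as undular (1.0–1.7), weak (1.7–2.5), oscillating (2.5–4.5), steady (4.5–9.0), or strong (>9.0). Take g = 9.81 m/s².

Fr₁ = 12.74; strong jump

V₁ = q/y₁ = 9.750/0.3908 = 24.95 m/s. Fr₁ = V₁/√(g·y₁) = 24.95/√(9.81×0.3908) = 12.74.
Fr₁ = 12.74 lies in the strong range.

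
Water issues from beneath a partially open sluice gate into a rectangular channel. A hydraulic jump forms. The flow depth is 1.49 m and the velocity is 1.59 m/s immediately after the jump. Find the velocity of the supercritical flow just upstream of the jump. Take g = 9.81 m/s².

V₁ = 5.85 m/s

Fr₂ = V₂/√(g·y₂) = 1.59/√(9.81×1.49) = 0.416.
The Bélanger relation is symmetric: y₁/y₂ = ½[√(1 + 8Fr₂²) − 1] = ½[√2.384 − 1] = 0.272.
y₁ = 0.272 × 1.49 = 0.405 m.
V₁ = q/y₁ = 2.37/0.405 = 5.85 m/s.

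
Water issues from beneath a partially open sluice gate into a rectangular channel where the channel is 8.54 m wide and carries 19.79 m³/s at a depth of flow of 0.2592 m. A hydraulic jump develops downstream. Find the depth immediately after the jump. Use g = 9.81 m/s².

q = Q/b = 19.79/8.54 = 2.317 m²/s; V₁ = q/y₁ = 8.940 m/s. Fr₁ = V₁/√(g·y₁) = 5.607.
Bélanger equation: y₂/y₁ = ½[√(1 + 8Fr₁²) − 1] = ½[√252.47 − 1] = 7.445.
y₂ = 7.445 × 0.2592 = 1.930 m.

y₂ = 1.930 m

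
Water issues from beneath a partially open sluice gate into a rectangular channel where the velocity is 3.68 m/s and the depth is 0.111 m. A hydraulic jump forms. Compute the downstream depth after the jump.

y₂ = 0.501 m

Fr₁ = V₁/√(g·y₁) = 3.68/√(9.81×0.111) = 3.53.
From the momentum equation for a rectangular channel, y₂/y₁ = ½[√(1 + 8Fr₁²) − 1] = ½[√100.5 − 1] = 4.51.
y₂ = 4.51 × 0.111 = 0.501 m.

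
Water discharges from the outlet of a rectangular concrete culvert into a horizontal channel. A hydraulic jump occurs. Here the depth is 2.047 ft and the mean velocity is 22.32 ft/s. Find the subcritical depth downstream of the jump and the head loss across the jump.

Fr₁ = V₁/√(g·y₁) = 22.32/√(32.2×2.047) = 2.749.
From the momentum equation for a rectangular channel, y₂/y₁ = ½[√(1 + 8Fr₁²) − 1] = ½[√61.465 − 1] = 3.420.
y₂ = 3.420 × 2.047 = 7.001 ft.
q = V₁·y₁ = 22.32 × 2.047 = 45.69 ft²/s. V₂ = q/y₂ = 45.69/7.001 = 6.526 ft/s. E₁ = y₁ + V₁²/2g = 9.783 ft; E₂ = y₂ + V₂²/2g = 7.662 ft. ΔE = E₁ − E₂ = 2.121 ft.

y₂ = 7.001 ft; ΔE = 2.121 ft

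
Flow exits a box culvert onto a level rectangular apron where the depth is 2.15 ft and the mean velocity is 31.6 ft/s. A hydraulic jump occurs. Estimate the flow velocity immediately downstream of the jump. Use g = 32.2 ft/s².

V₂ = 6.46 ft/s

Fr₁ = V₁/√(g·y₁) = 31.6/√(32.2×2.15) = 3.80.
Bélanger equation: y₂/y₁ = ½[√(1 + 8Fr₁²) − 1] = ½[√116.4 − 1] = 4.89.
y₂ = 4.89 × 2.15 = 10.5 ft.
q = V₁·y₁ = 31.6 × 2.15 = 67.9 ft²/s.
V₂ = q/y₂ = 67.9/10.5 = 6.46 ft/s.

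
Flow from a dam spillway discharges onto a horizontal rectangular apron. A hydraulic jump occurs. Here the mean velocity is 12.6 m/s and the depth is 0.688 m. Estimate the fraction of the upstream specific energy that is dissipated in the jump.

ΔE/E₁ = 0.478 (47.8%)

Fr₁ = V₁/√(g·y₁) = 12.6/√(9.81×0.688) = 4.85.
Bélanger equation: y₂/y₁ = ½[√(1 + 8Fr₁²) − 1] = ½[√189.2 − 1] = 6.38.
y₂ = 6.38 × 0.688 = 4.39 m.
E₁ = y₁ + V₁²/2g = 8.78 m. ΔE = (y₂ − y₁)³/(4y₁y₂) = 4.19 m. ΔE/E₁ = 4.19/8.78 = 0.478.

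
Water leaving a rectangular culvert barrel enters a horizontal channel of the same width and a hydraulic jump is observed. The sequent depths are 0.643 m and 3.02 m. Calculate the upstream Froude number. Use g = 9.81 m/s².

For a rectangular channel the momentum equation gives q² = ½·g·y₁·y₂·(y₁ + y₂) = ½×9.81×0.643×3.02×3.66 = 34.9.
q = √34.9 = 5.91 m²/s.
V₁ = q/y₁ = 9.19 m/s; Fr₁ = V₁/√(g·y₁) = 3.66.

Fr₁ = 3.66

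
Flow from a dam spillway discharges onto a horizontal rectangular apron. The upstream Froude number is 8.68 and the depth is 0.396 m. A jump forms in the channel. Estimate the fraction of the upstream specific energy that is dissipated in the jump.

ΔE/E₁ = 0.688 (68.8%)

Fr₁ = 8.68 (given).
From the momentum equation for a rectangular channel, y₂/y₁ = ½[√(1 + 8Fr₁²) − 1] = ½[√603.7 − 1] = 11.8.
y₂ = 11.8 × 0.396 = 4.67 m.
E₁ = y₁(1 + Fr₁²/2) = 0.396×(1 + 8.68²/2) = 15.3 m. ΔE = (y₂ − y₁)³/(4y₁y₂) = 10.5 m. ΔE/E₁ = 10.5/15.3 = 0.688.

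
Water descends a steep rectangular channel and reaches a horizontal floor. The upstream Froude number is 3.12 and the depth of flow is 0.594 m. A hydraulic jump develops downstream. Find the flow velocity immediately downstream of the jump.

Fr₁ = 3.12 (given).
From the momentum equation for a rectangular channel, y₂/y₁ = ½[√(1 + 8Fr₁²) − 1] = ½[√78.88 − 1] = 3.94.
y₂ = 3.94 × 0.594 = 2.34 m.
V₁ = Fr₁·√(g·y₁) = 3.12×√(9.81×0.594) = 7.53 m/s; q = V₁·y₁ = 4.47 m²/s.
V₂ = q/y₂ = 4.47/2.34 = 1.91 m/s.

V₂ = 1.91 m/s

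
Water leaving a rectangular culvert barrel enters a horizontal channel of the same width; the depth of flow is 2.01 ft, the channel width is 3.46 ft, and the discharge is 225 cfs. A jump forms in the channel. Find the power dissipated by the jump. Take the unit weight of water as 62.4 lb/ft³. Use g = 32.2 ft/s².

P = 184 hp

q = Q/b = 225/3.46 = 65.0 ft²/s; V₁ = q/y₁ = 32.4 ft/s. Fr₁ = V₁/√(g·y₁) = 4.02.
By Bélanger, y₂/y₁ = ½[√(1 + 8Fr₁²) − 1] = ½[√130.4 − 1] = 5.21.
y₂ = 5.21 × 2.01 = 10.5 ft.
V₂ = q/y₂ = 65.0/10.5 = 6.21 ft/s. E₁ = y₁ + V₁²/2g = 18.3 ft; E₂ = y₂ + V₂²/2g = 11.1 ft. ΔE = E₁ − E₂ = 7.19 ft.
P = γ·Q·ΔE/550 = 62.4 × 225 × 7.19 / 550 = 184 hp.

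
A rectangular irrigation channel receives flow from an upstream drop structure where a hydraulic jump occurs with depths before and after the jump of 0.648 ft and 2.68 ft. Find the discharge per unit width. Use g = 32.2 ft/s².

q = 9.65 ft²/s

For a rectangular channel the momentum equation gives q² = ½·g·y₁·y₂·(y₁ + y₂) = ½×32.2×0.648×2.68×3.33 = 93.1.
q = √93.1 = 9.65 ft²/s.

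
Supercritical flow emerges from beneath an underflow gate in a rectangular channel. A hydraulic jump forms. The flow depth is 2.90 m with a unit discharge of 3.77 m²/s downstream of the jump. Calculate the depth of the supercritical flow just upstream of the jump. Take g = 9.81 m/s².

y₁ = 0.311 m

V₂ = q/y₂ = 3.77/2.90 = 1.30 m/s; Fr₂ = V₂/√(g·y₂) = 0.244.
Since the conjugate-depth ratio holds either way, y₁/y₂ = ½[√(1 + 8Fr₂²) − 1] = ½[√1.475 − 1] = 0.107.
y₁ = 0.107 × 2.90 = 0.311 m.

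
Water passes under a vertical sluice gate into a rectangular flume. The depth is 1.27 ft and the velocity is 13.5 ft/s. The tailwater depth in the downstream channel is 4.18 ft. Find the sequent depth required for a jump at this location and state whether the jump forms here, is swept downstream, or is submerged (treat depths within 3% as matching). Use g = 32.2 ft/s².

Fr₁ = V₁/√(g·y₁) = 13.5/√(32.2×1.27) = 2.11.
By Bélanger, y₂/y₁ = ½[√(1 + 8Fr₁²) − 1] = ½[√36.65 − 1] = 2.53.
y₂ = 2.53 × 1.27 = 3.21 ft.
Tailwater y_tw = 4.18 ft: y_tw > y₂, so the jump is submerged.

y₂ = 3.21 ft; the jump is submerged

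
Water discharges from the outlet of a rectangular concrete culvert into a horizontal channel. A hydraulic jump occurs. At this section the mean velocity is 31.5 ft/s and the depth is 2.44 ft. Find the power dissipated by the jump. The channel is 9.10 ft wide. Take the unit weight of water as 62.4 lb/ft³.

P = 476 hp

Fr₁ = V₁/√(g·y₁) = 31.5/√(32.2×2.44) = 3.55.
Sequent-depth ratio: y₂/y₁ = ½[√(1 + 8Fr₁²) − 1] = ½[√102.0 − 1] = 4.55.
y₂ = 4.55 × 2.44 = 11.1 ft.
Head loss: ΔE = (y₂ − y₁)³/(4y₁y₂) = (11.1 − 2.44)³/(4×2.44×11.1) = 650/108 = 6.00 ft.
q = V₁·y₁ = 31.5 × 2.44 = 76.9 ft²/s. Q = q·b = 76.9 × 9.10 = 699 cfs. P = γ·Q·ΔE/550 = 62.4 × 699 × 6.00 / 550 = 476 hp.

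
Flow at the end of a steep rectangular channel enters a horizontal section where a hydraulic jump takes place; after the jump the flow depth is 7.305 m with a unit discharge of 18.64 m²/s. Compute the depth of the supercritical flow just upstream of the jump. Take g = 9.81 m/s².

V₂ = q/y₂ = 18.64/7.305 = 2.552 m/s; Fr₂ = V₂/√(g·y₂) = 0.3014.
From the momentum equation (using Fr₂), y₁/y₂ = ½[√(1 + 8Fr₂²) − 1] = ½[√1.7269 − 1] = 0.1571.
y₁ = 0.1571 × 7.305 = 1.147 m.

y₁ = 1.147 m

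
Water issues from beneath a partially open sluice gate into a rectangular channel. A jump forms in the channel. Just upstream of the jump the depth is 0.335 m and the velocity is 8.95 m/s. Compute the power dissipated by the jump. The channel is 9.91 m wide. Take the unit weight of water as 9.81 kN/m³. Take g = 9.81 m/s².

P = 625 kW

Fr₁ = V₁/√(g·y₁) = 8.95/√(9.81×0.335) = 4.94.
Conjugate-depth relation: y₂/y₁ = ½[√(1 + 8Fr₁²) − 1] = ½[√196.0 − 1] = 6.50.
y₂ = 6.50 × 0.335 = 2.18 m.
q = V₁·y₁ = 8.95 × 0.335 = 3.00 m²/s. V₂ = q/y₂ = 3.00/2.18 = 1.38 m/s. E₁ = y₁ + V₁²/2g = 4.42 m; E₂ = y₂ + V₂²/2g = 2.27 m. ΔE = E₁ − E₂ = 2.14 m.
Q = q·b = 3.00 × 9.91 = 29.7 m³/s. P = γ·Q·ΔE = 9.81 × 29.7 × 2.14 = 625 kW.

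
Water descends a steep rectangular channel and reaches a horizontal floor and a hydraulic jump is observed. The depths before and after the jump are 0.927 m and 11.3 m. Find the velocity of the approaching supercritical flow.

V₁ = 27.0 m/s

For a rectangular channel the momentum equation gives q² = ½·g·y₁·y₂·(y₁ + y₂) = ½×9.81×0.927×11.3×12.2 = 628.
q = √628 = 25.1 m²/s.
V₁ = q/y₁ = 25.1/0.927 = 27.0 m/s.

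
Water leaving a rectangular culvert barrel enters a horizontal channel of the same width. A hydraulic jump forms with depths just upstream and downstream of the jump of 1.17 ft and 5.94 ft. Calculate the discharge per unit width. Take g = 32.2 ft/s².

q = 28.2 ft²/s

For a rectangular channel the momentum equation gives q² = ½·g·y₁·y₂·(y₁ + y₂) = ½×32.2×1.17×5.94×7.11 = 796.
q = √796 = 28.2 ft²/s.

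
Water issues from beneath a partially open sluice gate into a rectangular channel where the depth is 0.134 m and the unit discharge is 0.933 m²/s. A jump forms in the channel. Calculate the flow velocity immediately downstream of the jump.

V₂ = 0.859 m/s

V₁ = q/y₁ = 0.933/0.134 = 6.96 m/s. Fr₁ = V₁/√(g·y₁) = 6.96/√(9.81×0.134) = 6.07.
Conjugate-depth relation: y₂/y₁ = ½[√(1 + 8Fr₁²) − 1] = ½[√296.0 − 1] = 8.10.
y₂ = 8.10 × 0.134 = 1.09 m.
V₂ = q/y₂ = 0.933/1.09 = 0.859 m/s.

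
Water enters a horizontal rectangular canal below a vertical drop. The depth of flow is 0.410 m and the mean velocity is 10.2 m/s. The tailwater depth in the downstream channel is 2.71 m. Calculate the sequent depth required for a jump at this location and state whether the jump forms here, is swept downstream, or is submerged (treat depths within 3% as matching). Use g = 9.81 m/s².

Fr₁ = V₁/√(g·y₁) = 10.2/√(9.81×0.410) = 5.09.
By Bélanger, y₂/y₁ = ½[√(1 + 8Fr₁²) − 1] = ½[√207.9 − 1] = 6.71.
y₂ = 6.71 × 0.410 = 2.75 m.
Tailwater y_tw = 2.71 m: y_tw ≈ y₂, so the jump forms here.

y₂ = 2.75 m; the jump forms here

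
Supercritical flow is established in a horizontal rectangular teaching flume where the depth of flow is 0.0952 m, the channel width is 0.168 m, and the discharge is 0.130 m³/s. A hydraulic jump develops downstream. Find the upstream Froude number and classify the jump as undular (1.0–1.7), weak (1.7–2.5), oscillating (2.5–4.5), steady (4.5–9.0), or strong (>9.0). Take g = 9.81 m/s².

Fr₁ = 8.41; steady jump

q = Q/b = 0.130/0.168 = 0.774 m²/s; V₁ = q/y₁ = 8.13 m/s. Fr₁ = V₁/√(g·y₁) = 8.41.
Fr₁ = 8.41 lies in the steady range.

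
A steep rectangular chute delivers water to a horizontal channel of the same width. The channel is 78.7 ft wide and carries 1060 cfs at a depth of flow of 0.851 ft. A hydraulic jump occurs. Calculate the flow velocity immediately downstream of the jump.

V₂ = 4.16 ft/s

q = Q/b = 1060/78.7 = 13.5 ft²/s; V₁ = q/y₁ = 15.8 ft/s. Fr₁ = V₁/√(g·y₁) = 3.02.
Conjugate-depth relation: y₂/y₁ = ½[√(1 + 8Fr₁²) − 1] = ½[√74.13 − 1] = 3.80.
y₂ = 3.80 × 0.851 = 3.24 ft.
V₂ = q/y₂ = 13.5/3.24 = 4.16 ft/s.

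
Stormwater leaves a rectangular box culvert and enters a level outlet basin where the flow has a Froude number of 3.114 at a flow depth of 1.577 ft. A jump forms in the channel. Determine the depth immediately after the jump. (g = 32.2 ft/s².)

Fr₁ = 3.114 (given).
Sequent-depth ratio: y₂/y₁ = ½[√(1 + 8Fr₁²) − 1] = ½[√78.576 − 1] = 3.932.
y₂ = 3.932 × 1.577 = 6.201 ft.

y₂ = 6.201 ft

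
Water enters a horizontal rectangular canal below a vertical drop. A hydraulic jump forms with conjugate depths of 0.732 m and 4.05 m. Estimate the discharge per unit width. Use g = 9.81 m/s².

q = 8.34 m²/s

For a rectangular channel the momentum equation gives q² = ½·g·y₁·y₂·(y₁ + y₂) = ½×9.81×0.732×4.05×4.78 = 69.5.
q = √69.5 = 8.34 m²/s.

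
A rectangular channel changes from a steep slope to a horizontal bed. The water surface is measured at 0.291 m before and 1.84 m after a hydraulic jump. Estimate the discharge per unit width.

q = 2.37 m²/s

For a rectangular channel the momentum equation gives q² = ½·g·y₁·y₂·(y₁ + y₂) = ½×9.81×0.291×1.84×2.13 = 5.60.
q = √5.60 = 2.37 m²/s.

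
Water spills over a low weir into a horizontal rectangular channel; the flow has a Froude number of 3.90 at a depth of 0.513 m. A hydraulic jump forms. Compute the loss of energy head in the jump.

ΔE = 1.68 m

Fr₁ = 3.90 (given).
From the momentum equation for a rectangular channel, y₂/y₁ = ½[√(1 + 8Fr₁²) − 1] = ½[√122.7 − 1] = 5.04.
y₂ = 5.04 × 0.513 = 2.58 m.
V₁ = Fr₁·√(g·y₁) = 3.90×√(9.81×0.513) = 8.75 m/s; q = V₁·y₁ = 4.49 m²/s. V₂ = q/y₂ = 4.49/2.58 = 1.74 m/s. E₁ = y₁ + V₁²/2g = 4.41 m; E₂ = y₂ + V₂²/2g = 2.74 m. ΔE = E₁ − E₂ = 1.68 m.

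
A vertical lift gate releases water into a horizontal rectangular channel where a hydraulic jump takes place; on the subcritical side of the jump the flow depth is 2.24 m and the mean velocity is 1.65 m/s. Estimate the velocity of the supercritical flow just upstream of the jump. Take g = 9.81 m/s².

Fr₂ = V₂/√(g·y₂) = 1.65/√(9.81×2.24) = 0.352.
Applying the sequent-depth relation in reverse, y₁/y₂ = ½[√(1 + 8Fr₂²) − 1] = ½[√1.991 − 1] = 0.206.
y₁ = 0.206 × 2.24 = 0.460 m.
V₁ = q/y₁ = 3.70/0.460 = 8.03 m/s.

V₁ = 8.03 m/s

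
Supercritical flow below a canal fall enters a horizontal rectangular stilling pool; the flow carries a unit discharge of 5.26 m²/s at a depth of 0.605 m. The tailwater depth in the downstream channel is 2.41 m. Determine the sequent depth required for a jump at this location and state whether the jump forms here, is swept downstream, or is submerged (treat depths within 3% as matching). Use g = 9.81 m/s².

y₂ = 2.77 m; the jump is swept downstream

V₁ = q/y₁ = 5.26/0.605 = 8.69 m/s. Fr₁ = V₁/√(g·y₁) = 8.69/√(9.81×0.605) = 3.57.
Bélanger equation: y₂/y₁ = ½[√(1 + 8Fr₁²) − 1] = ½[√102.9 − 1] = 4.57.
y₂ = 4.57 × 0.605 = 2.77 m.
Tailwater y_tw = 2.41 m: y_tw < y₂, so the jump is swept downstream.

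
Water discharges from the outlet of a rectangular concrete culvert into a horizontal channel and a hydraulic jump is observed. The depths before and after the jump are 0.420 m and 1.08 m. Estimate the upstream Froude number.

Fr₁ = 2.14

For a rectangular channel the momentum equation gives q² = ½·g·y₁·y₂·(y₁ + y₂) = ½×9.81×0.420×1.08×1.50 = 3.34.
q = √3.34 = 1.83 m²/s.
V₁ = q/y₁ = 4.35 m/s; Fr₁ = V₁/√(g·y₁) = 2.14.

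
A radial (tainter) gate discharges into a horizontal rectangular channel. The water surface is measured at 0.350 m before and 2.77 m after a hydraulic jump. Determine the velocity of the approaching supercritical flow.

For a rectangular channel the momentum equation gives q² = ½·g·y₁·y₂·(y₁ + y₂) = ½×9.81×0.350×2.77×3.12 = 14.8.
q = √14.8 = 3.85 m²/s.
V₁ = q/y₁ = 3.85/0.350 = 11.0 m/s.

V₁ = 11.0 m/s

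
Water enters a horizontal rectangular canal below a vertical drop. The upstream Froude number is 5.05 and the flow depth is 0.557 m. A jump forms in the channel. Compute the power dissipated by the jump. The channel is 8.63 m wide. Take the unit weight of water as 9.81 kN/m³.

Fr₁ = 5.05 (given).
Conjugate-depth relation: y₂/y₁ = ½[√(1 + 8Fr₁²) − 1] = ½[√205.0 − 1] = 6.66.
y₂ = 6.66 × 0.557 = 3.71 m.
V₁ = Fr₁·√(g·y₁) = 5.05×√(9.81×0.557) = 11.8 m/s; q = V₁·y₁ = 6.58 m²/s. V₂ = q/y₂ = 6.58/3.71 = 1.77 m/s. E₁ = y₁ + V₁²/2g = 7.66 m; E₂ = y₂ + V₂²/2g = 3.87 m. ΔE = E₁ − E₂ = 3.79 m.
Q = q·b = 6.58 × 8.63 = 56.7 m³/s. P = γ·Q·ΔE = 9.81 × 56.7 × 3.79 = 2110 kW.

P = 2110 kW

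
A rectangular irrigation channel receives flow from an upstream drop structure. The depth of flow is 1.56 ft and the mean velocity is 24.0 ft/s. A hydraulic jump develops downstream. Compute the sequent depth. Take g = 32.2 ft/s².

Fr₁ = V₁/√(g·y₁) = 24.0/√(32.2×1.56) = 3.39.
Conjugate-depth relation: y₂/y₁ = ½[√(1 + 8Fr₁²) − 1] = ½[√92.73 − 1] = 4.31.
y₂ = 4.31 × 1.56 = 6.73 ft.

y₂ = 6.73 ft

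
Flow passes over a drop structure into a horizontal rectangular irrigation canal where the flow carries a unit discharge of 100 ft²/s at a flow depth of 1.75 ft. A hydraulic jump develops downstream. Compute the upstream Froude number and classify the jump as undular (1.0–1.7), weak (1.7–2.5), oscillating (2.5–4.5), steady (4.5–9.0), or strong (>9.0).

V₁ = q/y₁ = 100/1.75 = 57.1 ft/s. Fr₁ = V₁/√(g·y₁) = 57.1/√(32.2×1.75) = 7.61.
Fr₁ = 7.61 lies in the steady range.

Fr₁ = 7.61; steady jump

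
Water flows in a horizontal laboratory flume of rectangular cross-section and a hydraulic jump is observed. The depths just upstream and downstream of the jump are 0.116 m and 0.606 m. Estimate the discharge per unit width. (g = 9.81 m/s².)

q = 0.499 m²/s

For a rectangular channel the momentum equation gives q² = ½·g·y₁·y₂·(y₁ + y₂) = ½×9.81×0.116×0.606×0.722 = 0.249.
q = √0.249 = 0.499 m²/s.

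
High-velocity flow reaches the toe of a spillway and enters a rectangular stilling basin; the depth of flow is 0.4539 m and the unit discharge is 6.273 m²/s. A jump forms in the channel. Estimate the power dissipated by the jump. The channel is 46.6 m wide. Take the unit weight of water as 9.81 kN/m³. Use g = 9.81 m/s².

P = 17433 kW

V₁ = q/y₁ = 6.273/0.4539 = 13.82 m/s. Fr₁ = V₁/√(g·y₁) = 13.82/√(9.81×0.4539) = 6.549.
By Bélanger, y₂/y₁ = ½[√(1 + 8Fr₁²) − 1] = ½[√344.16 − 1] = 8.776.
y₂ = 8.776 × 0.4539 = 3.983 m.
Head loss: ΔE = (y₂ − y₁)³/(4y₁y₂) = (3.983 − 0.4539)³/(4×0.4539×3.983) = 43.96/7.232 = 6.079 m.
Q = q·b = 6.273 × 46.6 = 292.3 m³/s. P = γ·Q·ΔE = 9.81 × 292.3 × 6.079 = 17433 kW.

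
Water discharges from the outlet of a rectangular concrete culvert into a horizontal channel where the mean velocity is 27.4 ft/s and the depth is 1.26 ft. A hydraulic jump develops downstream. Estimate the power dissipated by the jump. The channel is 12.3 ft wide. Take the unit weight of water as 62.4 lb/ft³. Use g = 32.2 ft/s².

P = 264 hp

Fr₁ = V₁/√(g·y₁) = 27.4/√(32.2×1.26) = 4.30.
By Bélanger, y₂/y₁ = ½[√(1 + 8Fr₁²) − 1] = ½[√149.0 − 1] = 5.60.
y₂ = 5.60 × 1.26 = 7.06 ft.
Head loss: ΔE = (y₂ − y₁)³/(4y₁y₂) = (7.06 − 1.26)³/(4×1.26×7.06) = 195/35.6 = 5.49 ft.
q = V₁·y₁ = 27.4 × 1.26 = 34.5 ft²/s. Q = q·b = 34.5 × 12.3 = 425 cfs. P = γ·Q·ΔE/550 = 62.4 × 425 × 5.49 / 550 = 264 hp.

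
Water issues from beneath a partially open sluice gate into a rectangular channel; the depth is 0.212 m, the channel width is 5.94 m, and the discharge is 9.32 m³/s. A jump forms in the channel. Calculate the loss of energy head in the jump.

q = Q/b = 9.32/5.94 = 1.57 m²/s; V₁ = q/y₁ = 7.40 m/s. Fr₁ = V₁/√(g·y₁) = 5.13.
Sequent-depth ratio: y₂/y₁ = ½[√(1 + 8Fr₁²) − 1] = ½[√211.7 − 1] = 6.78.
y₂ = 6.78 × 0.212 = 1.44 m.
Head loss: ΔE = (y₂ − y₁)³/(4y₁y₂) = (1.44 − 0.212)³/(4×0.212×1.44) = 1.84/1.22 = 1.51 m.

ΔE = 1.51 m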